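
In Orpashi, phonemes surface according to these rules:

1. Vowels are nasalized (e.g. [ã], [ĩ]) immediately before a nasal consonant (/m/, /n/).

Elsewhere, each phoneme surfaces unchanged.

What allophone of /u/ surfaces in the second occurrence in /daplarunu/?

[u]

/u/ (word-final) fails the environment for rule 1, so it stays [u].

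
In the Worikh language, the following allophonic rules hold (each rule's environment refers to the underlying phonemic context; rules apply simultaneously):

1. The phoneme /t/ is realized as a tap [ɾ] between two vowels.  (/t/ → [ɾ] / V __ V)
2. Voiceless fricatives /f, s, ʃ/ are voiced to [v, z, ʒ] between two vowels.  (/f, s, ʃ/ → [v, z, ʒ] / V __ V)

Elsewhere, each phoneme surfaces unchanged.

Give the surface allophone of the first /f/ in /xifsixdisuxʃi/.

[f]

/f/ — between /i/ and /s/; rule 2 does not apply here → [f].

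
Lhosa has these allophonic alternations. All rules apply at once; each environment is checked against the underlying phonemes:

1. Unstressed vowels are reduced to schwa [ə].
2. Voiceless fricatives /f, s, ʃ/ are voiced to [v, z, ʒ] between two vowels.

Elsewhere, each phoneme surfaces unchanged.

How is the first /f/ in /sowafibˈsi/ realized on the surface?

Rule 2 applies to /f/ (between /a/ and /i/: between two vowels) → [v].

[v]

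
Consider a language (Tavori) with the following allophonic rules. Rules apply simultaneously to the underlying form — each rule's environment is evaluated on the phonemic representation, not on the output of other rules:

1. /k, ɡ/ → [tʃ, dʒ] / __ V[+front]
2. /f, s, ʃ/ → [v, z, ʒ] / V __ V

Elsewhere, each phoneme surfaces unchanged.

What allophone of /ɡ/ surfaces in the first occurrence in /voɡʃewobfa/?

/ɡ/ (between /o/ and /ʃ/) is in the target of rule 1 but the environment (before a front vowel) is not met → [ɡ].

[ɡ]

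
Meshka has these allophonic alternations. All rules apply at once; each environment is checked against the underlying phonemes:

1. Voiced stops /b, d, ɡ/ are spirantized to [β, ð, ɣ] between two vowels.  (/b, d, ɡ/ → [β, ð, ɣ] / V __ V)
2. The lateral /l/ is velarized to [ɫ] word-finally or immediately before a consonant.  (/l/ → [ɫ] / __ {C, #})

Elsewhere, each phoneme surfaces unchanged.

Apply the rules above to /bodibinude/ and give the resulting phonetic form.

/b/ — word-initial; rule 1 does not apply here → [b].
/o/ — not in any rule's target class → [o].
/d/ (between /o/ and /i/) occurs between two vowels → [ð] by rule 1.
/i/ (between /d/ and /b/): no rule targets it → [i].
Rule 1 applies to /b/ (between /i/ and /i/: between two vowels) → [β].
/i/ (between /b/ and /n/): no rule targets it → [i].
/n/ (between /i/ and /u/): no rule targets it → [n].
/u/ (between /n/ and /d/): no rule targets it → [u].
Rule 1 applies to /d/ (between /u/ and /e/: between two vowels) → [ð].
/e/ stays [e].

[boðiβinuðe]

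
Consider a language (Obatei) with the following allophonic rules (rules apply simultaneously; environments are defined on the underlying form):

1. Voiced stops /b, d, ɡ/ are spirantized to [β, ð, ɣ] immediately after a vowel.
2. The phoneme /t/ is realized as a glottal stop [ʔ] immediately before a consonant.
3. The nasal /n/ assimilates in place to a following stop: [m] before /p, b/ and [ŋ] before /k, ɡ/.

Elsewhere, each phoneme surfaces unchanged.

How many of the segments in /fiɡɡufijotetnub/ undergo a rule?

3

Segments that undergo a rule: /ɡ/ → [ɣ] (rule 1); /t/ → [ʔ] (rule 2); /b/ → [β] (rule 1).
All other segments surface unchanged.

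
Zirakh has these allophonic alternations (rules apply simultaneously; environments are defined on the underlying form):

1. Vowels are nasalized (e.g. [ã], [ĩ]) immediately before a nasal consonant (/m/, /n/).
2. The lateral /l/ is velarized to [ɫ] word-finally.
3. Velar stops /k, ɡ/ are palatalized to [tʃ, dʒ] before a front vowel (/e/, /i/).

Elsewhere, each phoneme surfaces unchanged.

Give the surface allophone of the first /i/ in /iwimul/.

/i/ (word-initial) is in the target of rule 1 but the environment (before a nasal consonant) is not met → [i].

[i]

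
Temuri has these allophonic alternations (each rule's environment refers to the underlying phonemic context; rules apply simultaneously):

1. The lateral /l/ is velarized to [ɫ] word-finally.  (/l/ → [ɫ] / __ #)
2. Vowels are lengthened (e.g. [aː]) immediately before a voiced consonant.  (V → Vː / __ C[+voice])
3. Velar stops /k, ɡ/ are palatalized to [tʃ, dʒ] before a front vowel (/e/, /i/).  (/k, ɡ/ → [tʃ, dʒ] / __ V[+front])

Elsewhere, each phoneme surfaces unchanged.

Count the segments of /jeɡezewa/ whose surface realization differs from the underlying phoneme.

Segments that undergo a rule: /e/ → [eː] (rule 2); /ɡ/ → [dʒ] (rule 3); /e/ → [eː] (rule 2); /e/ → [eː] (rule 2).
All other segments surface unchanged.

4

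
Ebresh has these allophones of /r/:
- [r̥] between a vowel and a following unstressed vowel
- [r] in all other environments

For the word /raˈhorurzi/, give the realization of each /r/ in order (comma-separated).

Occurrence 1 (position 1): no conditioning environment matches → elsewhere allophone [r].
Occurrence 2 (position 5): between a vowel and a following unstressed vowel → [r̥].
Occurrence 3 (position 7): no conditioning environment matches → elsewhere allophone [r].

[r], [r̥], [r]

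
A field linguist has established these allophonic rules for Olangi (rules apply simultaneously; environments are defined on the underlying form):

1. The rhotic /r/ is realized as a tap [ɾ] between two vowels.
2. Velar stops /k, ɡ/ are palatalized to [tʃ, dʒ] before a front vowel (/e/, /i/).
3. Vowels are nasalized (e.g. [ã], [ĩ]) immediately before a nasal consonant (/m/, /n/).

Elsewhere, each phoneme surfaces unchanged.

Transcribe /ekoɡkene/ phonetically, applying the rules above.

[ekoɡtʃẽne]

/e/ (word-initial) is in the target of rule 3 but the environment (before a nasal consonant) is not met → [e].
/k/ (between /e/ and /o/) fails the environment for rule 2, so it stays [k].
/o/ — between /k/ and /ɡ/; rule 3 does not apply here → [o].
/ɡ/ (between /o/ and /k/) fails the environment for rule 2, so it stays [ɡ].
Rule 2 applies to /k/ (between /ɡ/ and /e/: before a front vowel) → [tʃ].
/e/ meets the environment for rule 3 (before a nasal consonant) → [ẽ].
/e/ — word-final; rule 3 does not apply here → [e].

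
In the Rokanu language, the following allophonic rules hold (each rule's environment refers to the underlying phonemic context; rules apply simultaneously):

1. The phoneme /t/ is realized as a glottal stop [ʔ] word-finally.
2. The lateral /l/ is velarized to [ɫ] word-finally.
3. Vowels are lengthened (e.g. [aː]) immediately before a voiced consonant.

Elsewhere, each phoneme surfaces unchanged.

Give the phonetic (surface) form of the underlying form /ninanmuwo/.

/n/ — not in any rule's target class → [n].
/i/ (between /n/ and /n/) occurs before a voiced consonant → [iː] by rule 3.
/n/ (between /i/ and /a/) is unaffected → [n].
Rule 3 applies to /a/ (between /n/ and /n/: before a voiced consonant) → [aː].
/n/ — not in any rule's target class → [n].
/m/ (between /n/ and /u/) is unaffected → [m].
/u/ (between /m/ and /w/) occurs before a voiced consonant → [uː] by rule 3.
/w/ — not in any rule's target class → [w].
/o/ — word-final; rule 3 does not apply here → [o].

[niːnaːnmuːwo]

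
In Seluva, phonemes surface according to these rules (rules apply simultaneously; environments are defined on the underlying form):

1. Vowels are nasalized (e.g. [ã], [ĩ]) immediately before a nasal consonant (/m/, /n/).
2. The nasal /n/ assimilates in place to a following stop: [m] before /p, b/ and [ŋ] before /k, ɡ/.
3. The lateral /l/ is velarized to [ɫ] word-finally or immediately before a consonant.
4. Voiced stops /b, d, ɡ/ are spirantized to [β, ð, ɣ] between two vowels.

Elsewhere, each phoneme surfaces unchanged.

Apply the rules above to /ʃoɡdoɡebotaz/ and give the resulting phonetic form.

[ʃoɡdoɣeβotaz]

/o/ (between /ʃ/ and /ɡ/) is in the target of rule 1 but the environment (before a nasal consonant) is not met → [o].
/ɡ/ (between /o/ and /d/) fails the environment for rule 4, so it stays [ɡ].
/d/ (between /ɡ/ and /o/) fails the environment for rule 4, so it stays [d].
/o/ — between /d/ and /ɡ/; rule 1 does not apply here → [o].
Rule 4 applies to /ɡ/ (between /o/ and /e/: between two vowels) → [ɣ].
/e/ (between /ɡ/ and /b/) is in the target of rule 1 but the environment (before a nasal consonant) is not met → [e].
/b/ — between /e/ and /o/, between two vowels — surfaces as [β] (rule 4).
/o/ (between /b/ and /t/) fails the environment for rule 1, so it stays [o].
/a/ (between /t/ and /z/) is in the target of rule 1 but the environment (before a nasal consonant) is not met → [a].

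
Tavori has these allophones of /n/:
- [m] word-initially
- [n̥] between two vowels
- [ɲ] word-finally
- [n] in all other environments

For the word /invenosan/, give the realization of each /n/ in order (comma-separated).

[n], [n̥], [ɲ]

Occurrence 1 (position 2): no conditioning environment matches → elsewhere allophone [n].
Occurrence 2 (position 5): between two vowels → [n̥].
Occurrence 3 (position 9): word-finally → [ɲ].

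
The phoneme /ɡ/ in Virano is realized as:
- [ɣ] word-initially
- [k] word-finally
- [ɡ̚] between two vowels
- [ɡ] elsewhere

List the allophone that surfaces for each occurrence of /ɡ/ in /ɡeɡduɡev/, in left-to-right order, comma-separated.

[ɣ], [ɡ], [ɡ̚]

Occurrence 1 (position 1): word-initially → [ɣ].
Occurrence 2 (position 3): no conditioning environment matches → elsewhere allophone [ɡ].
Occurrence 3 (position 6): between two vowels → [ɡ̚].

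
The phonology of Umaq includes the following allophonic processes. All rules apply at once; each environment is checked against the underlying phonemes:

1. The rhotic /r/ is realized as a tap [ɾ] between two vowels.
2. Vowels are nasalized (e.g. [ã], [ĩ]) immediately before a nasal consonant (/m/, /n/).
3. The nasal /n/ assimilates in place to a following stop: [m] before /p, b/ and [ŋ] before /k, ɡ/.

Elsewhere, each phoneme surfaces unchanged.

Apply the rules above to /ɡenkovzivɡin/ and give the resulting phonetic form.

[ɡẽŋkovzivɡĩn]

/e/ meets the environment for rule 2 (before a nasal consonant) → [ẽ].
Rule 3 applies to /n/ (between /e/ and /k/: before a labial or velar stop) → [ŋ].
/o/ (between /k/ and /v/) fails the environment for rule 2, so it stays [o].
/i/ (between /z/ and /v/): rule 2 targets it, but not before a nasal consonant → unchanged [i].
/i/ (between /ɡ/ and /n/) occurs before a nasal consonant → [ĩ] by rule 2.
/n/ (word-final): rule 3 targets it, but not before a labial or velar stop → unchanged [n].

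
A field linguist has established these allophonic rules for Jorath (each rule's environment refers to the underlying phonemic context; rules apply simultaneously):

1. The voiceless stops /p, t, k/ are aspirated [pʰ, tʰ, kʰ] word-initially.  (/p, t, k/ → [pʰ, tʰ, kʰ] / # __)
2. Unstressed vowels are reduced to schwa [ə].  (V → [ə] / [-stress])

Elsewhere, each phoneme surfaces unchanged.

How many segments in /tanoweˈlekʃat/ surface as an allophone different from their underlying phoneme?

5

Segments that undergo a rule: /t/ → [tʰ] (rule 1); /a/ → [ə] (rule 2); /o/ → [ə] (rule 2); /e/ → [ə] (rule 2); /a/ → [ə] (rule 2).
All other segments surface unchanged.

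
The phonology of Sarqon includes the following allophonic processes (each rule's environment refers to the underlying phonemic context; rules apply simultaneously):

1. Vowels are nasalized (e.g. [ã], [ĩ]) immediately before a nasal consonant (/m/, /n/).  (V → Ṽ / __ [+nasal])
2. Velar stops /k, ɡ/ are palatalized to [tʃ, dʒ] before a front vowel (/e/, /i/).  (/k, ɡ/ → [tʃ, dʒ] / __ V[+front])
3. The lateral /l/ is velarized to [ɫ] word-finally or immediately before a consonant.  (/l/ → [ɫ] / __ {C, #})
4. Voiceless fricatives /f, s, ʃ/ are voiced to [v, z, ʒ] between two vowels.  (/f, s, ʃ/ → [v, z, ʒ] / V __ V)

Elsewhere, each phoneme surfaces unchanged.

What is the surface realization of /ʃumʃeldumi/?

[ʃũmʃeɫdũmi]

/ʃ/ (word-initial): rule 4 targets it, but not between two vowels → unchanged [ʃ].
Rule 1 applies to /u/ (between /ʃ/ and /m/: before a nasal consonant) → [ũ].
/m/ — not in any rule's target class → [m].
/ʃ/ (between /m/ and /e/) is in the target of rule 4 but the environment (between two vowels) is not met → [ʃ].
/e/ — between /ʃ/ and /l/; rule 1 does not apply here → [e].
/l/ (between /e/ and /d/): word-finally or immediately before a consonant, so rule 3 applies → [ɫ].
/d/ (between /l/ and /u/) is unaffected → [d].
/u/ (between /d/ and /m/) occurs before a nasal consonant → [ũ] by rule 1.
/m/ — not in any rule's target class → [m].
/i/ (word-final) is in the target of rule 1 but the environment (before a nasal consonant) is not met → [i].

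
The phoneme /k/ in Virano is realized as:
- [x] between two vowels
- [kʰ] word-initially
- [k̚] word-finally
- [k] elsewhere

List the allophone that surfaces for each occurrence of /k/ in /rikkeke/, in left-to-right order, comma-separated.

Occurrence 1 (position 3): no conditioning environment matches → elsewhere allophone [k].
Occurrence 2 (position 4): no conditioning environment matches → elsewhere allophone [k].
Occurrence 3 (position 6): between two vowels → [x].

[k], [k], [x]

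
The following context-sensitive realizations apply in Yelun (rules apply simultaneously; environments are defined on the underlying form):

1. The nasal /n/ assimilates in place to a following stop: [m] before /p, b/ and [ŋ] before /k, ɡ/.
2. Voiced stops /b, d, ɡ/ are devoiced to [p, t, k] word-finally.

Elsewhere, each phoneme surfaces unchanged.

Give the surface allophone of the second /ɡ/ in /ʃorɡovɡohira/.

[ɡ]

/ɡ/ (between /v/ and /o/) is in the target of rule 2 but the environment (word-finally) is not met → [ɡ].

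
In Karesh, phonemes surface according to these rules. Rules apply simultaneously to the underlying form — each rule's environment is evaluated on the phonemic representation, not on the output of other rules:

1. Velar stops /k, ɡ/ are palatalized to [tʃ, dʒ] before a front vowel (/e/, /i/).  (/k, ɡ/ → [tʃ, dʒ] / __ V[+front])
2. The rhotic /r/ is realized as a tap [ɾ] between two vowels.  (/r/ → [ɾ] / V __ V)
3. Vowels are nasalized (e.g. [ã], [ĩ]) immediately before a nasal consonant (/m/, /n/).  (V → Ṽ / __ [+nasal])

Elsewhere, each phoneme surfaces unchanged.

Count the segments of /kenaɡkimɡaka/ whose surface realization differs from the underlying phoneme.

4

Segments that undergo a rule: /k/ → [tʃ] (rule 1); /e/ → [ẽ] (rule 3); /k/ → [tʃ] (rule 1); /i/ → [ĩ] (rule 3).
All other segments surface unchanged.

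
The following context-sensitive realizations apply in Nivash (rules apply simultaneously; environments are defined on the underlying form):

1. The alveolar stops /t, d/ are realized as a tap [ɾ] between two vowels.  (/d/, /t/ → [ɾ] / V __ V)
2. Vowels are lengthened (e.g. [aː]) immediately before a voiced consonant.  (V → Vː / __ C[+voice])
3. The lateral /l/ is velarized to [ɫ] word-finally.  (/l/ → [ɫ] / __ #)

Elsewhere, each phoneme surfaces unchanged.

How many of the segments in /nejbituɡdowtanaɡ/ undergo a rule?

Segments that undergo a rule: /e/ → [eː] (rule 2); /t/ → [ɾ] (rule 1); /u/ → [uː] (rule 2); /o/ → [oː] (rule 2); /a/ → [aː] (rule 2); /a/ → [aː] (rule 2).
All other segments surface unchanged.

6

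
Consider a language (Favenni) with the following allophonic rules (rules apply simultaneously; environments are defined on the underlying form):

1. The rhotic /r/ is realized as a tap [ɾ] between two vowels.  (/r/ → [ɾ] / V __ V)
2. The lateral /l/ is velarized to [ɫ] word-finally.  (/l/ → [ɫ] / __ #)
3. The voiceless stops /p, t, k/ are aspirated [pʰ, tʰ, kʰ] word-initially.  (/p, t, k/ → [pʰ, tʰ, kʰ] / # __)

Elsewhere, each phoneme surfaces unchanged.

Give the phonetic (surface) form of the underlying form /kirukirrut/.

/k/ — word-initial, word-initially — surfaces as [kʰ] (rule 3).
/i/ (between /k/ and /r/) is unaffected → [i].
/r/ (between /i/ and /u/): between two vowels, so rule 1 applies → [ɾ].
/u/ (between /r/ and /k/): no rule targets it → [u].
/k/ (between /u/ and /i/) fails the environment for rule 3, so it stays [k].
/i/ (between /k/ and /r/) is unaffected → [i].
/r/ (between /i/ and /r/) is in the target of rule 1 but the environment (between two vowels) is not met → [r].
/r/ (between /r/ and /u/) is in the target of rule 1 but the environment (between two vowels) is not met → [r].
/u/ (between /r/ and /t/) is unaffected → [u].
/t/ (word-final) is in the target of rule 3 but the environment (word-initially) is not met → [t].

[kʰiɾukirrut]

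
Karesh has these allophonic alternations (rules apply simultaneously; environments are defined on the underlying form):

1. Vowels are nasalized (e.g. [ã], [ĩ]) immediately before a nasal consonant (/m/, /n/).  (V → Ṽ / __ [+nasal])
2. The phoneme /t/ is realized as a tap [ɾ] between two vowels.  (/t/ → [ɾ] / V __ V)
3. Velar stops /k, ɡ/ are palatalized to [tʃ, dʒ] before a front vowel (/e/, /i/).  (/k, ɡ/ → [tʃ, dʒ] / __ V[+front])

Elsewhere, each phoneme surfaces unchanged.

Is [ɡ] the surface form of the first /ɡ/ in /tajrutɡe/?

/ɡ/ (between /t/ and /e/) occurs before a front vowel → [dʒ] by rule 3.
The actual realization is [dʒ], not [ɡ].

No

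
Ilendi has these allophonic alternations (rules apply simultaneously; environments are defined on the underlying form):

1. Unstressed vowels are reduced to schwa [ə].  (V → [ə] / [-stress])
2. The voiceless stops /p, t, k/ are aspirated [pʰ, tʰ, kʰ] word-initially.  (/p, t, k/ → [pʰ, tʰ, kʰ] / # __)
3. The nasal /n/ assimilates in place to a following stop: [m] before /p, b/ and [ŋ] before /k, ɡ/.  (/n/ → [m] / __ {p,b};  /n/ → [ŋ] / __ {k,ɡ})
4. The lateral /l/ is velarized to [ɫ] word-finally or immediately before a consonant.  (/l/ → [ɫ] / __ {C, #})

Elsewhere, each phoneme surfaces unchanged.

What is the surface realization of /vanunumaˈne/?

/v/ (word-initial): no rule targets it → [v].
Rule 1 applies to /a/ (between /v/ and /n/: in an unstressed syllable) → [ə].
/n/ — between /a/ and /u/; rule 3 does not apply here → [n].
/u/ meets the environment for rule 1 (in an unstressed syllable) → [ə].
/n/ — between /u/ and /u/; rule 3 does not apply here → [n].
/u/ meets the environment for rule 1 (in an unstressed syllable) → [ə].
/m/ stays [m].
Rule 1 applies to /a/ (between /m/ and /n/: in an unstressed syllable) → [ə].
/n/ (between /a/ and /e/) fails the environment for rule 3, so it stays [n].
/e/ (word-final): rule 1 targets it, but not in an unstressed syllable → unchanged [e].

[vənənəməˈne]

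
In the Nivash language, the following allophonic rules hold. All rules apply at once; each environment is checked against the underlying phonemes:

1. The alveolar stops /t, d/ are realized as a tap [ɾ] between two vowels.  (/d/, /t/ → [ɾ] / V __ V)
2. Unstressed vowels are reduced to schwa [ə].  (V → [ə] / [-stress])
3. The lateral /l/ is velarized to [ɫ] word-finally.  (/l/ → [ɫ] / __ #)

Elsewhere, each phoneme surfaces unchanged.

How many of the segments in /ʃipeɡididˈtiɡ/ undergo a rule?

Segments that undergo a rule: /i/ → [ə] (rule 2); /e/ → [ə] (rule 2); /i/ → [ə] (rule 2); /d/ → [ɾ] (rule 1); /i/ → [ə] (rule 2).
All other segments surface unchanged.

5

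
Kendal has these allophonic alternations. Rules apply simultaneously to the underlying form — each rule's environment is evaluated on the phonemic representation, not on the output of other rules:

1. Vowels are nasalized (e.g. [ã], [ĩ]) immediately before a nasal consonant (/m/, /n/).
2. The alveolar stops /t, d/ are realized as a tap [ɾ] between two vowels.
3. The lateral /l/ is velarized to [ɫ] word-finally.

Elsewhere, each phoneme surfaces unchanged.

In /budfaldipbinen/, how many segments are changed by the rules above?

2

Segments that undergo a rule: /i/ → [ĩ] (rule 1); /e/ → [ẽ] (rule 1).
All other segments surface unchanged.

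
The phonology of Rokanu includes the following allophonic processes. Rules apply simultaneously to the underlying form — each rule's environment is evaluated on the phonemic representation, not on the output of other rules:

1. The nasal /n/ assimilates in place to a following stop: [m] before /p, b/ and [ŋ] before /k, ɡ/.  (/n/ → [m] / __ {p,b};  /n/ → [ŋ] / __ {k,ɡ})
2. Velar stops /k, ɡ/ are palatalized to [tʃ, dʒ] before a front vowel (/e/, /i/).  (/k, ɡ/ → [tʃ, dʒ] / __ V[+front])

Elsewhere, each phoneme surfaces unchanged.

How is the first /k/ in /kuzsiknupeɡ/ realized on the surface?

[k]

/k/ (word-initial): rule 2 targets it, but not before a front vowel → unchanged [k].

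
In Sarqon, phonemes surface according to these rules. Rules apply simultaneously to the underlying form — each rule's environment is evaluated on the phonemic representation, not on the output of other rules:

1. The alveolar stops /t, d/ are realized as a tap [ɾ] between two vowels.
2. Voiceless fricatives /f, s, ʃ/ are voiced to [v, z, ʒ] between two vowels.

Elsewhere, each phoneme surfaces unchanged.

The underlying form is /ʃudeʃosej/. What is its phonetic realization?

[ʃuɾeʒozej]

/ʃ/ (word-initial): rule 2 targets it, but not between two vowels → unchanged [ʃ].
/u/ (between /ʃ/ and /d/) is unaffected → [u].
Rule 1 applies to /d/ (between /u/ and /e/: between two vowels) → [ɾ].
/e/ (between /d/ and /ʃ/) is unaffected → [e].
/ʃ/ (between /e/ and /o/): between two vowels, so rule 2 applies → [ʒ].
/o/ — not in any rule's target class → [o].
Rule 2 applies to /s/ (between /o/ and /e/: between two vowels) → [z].
/e/ stays [e].
/j/ stays [j].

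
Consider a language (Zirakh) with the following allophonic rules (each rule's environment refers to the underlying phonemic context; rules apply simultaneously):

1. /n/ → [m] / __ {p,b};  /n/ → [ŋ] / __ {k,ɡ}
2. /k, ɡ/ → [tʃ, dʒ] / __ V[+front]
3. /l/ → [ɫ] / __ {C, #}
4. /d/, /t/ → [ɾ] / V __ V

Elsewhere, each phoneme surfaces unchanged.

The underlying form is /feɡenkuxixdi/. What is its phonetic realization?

/f/ stays [f].
/e/ — not in any rule's target class → [e].
/ɡ/ — between /e/ and /e/, before a front vowel — surfaces as [dʒ] (rule 2).
/e/ (between /ɡ/ and /n/): no rule targets it → [e].
/n/ meets the environment for rule 1 (before a labial or velar stop) → [ŋ].
/k/ (between /n/ and /u/): rule 2 targets it, but not before a front vowel → unchanged [k].
/u/ (between /k/ and /x/) is unaffected → [u].
/x/ (between /u/ and /i/): no rule targets it → [x].
/i/ (between /x/ and /x/): no rule targets it → [i].
/x/ (between /i/ and /d/) is unaffected → [x].
/d/ (between /x/ and /i/) fails the environment for rule 4, so it stays [d].
/i/ (word-final): no rule targets it → [i].

[fedʒeŋkuxixdi]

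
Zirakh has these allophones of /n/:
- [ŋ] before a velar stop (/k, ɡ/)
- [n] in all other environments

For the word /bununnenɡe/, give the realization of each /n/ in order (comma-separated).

Occurrence 1 (position 3): no conditioning environment matches → elsewhere allophone [n].
Occurrence 2 (position 5): no conditioning environment matches → elsewhere allophone [n].
Occurrence 3 (position 6): no conditioning environment matches → elsewhere allophone [n].
Occurrence 4 (position 8): before a velar stop → [ŋ].

[n], [n], [n], [ŋ]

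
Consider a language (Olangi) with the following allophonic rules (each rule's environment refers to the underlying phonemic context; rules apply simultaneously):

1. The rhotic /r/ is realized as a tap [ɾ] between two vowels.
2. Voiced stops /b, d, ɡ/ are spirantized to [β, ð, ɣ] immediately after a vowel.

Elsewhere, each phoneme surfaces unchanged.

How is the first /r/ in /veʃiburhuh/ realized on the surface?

/r/ — between /u/ and /h/; rule 1 does not apply here → [r].

[r]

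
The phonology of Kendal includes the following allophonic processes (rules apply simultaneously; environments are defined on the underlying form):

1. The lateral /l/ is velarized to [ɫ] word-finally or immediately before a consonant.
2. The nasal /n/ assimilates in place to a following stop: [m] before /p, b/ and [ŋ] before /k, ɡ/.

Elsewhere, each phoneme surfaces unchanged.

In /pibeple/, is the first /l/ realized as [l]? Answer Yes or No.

/l/ (between /p/ and /e/) is in the target of rule 1 but the environment (word-finally or immediately before a consonant) is not met → [l].
The actual realization is [l], which matches [l].

Yes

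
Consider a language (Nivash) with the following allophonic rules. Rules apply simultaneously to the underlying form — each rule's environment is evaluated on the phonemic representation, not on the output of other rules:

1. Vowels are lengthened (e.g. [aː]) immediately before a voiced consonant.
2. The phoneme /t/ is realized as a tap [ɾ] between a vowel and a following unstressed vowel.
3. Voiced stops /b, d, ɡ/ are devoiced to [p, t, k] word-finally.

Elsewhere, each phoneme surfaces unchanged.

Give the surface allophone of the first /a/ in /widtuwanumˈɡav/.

[aː]

/a/ meets the environment for rule 1 (before a voiced consonant) → [aː].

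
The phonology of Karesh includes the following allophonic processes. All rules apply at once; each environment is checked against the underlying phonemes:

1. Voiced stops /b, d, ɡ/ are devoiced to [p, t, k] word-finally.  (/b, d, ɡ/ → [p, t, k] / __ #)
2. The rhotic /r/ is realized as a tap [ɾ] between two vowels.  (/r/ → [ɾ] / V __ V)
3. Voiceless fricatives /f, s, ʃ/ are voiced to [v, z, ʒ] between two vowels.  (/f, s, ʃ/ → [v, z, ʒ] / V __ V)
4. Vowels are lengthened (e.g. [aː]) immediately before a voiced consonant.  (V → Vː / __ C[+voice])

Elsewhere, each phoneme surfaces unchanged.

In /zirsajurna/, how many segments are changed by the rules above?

Segments that undergo a rule: /i/ → [iː] (rule 4); /a/ → [aː] (rule 4); /u/ → [uː] (rule 4).
All other segments surface unchanged.

3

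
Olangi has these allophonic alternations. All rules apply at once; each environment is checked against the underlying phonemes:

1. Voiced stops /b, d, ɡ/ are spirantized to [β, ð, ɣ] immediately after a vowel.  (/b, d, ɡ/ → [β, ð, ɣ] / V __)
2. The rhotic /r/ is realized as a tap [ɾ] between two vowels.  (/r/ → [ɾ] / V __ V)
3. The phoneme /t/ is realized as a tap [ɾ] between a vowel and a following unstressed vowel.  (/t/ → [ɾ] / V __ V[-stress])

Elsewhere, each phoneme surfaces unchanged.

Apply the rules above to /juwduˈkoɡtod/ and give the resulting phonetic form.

/j/ (word-initial) is unaffected → [j].
/u/ stays [u].
/w/ — not in any rule's target class → [w].
/d/ — between /w/ and /u/; rule 1 does not apply here → [d].
/u/ (between /d/ and /k/): no rule targets it → [u].
/k/ stays [k].
/o/ (between /k/ and /ɡ/) is unaffected → [o].
/ɡ/ meets the environment for rule 1 (immediately after a vowel) → [ɣ].
/t/ (between /ɡ/ and /o/) is in the target of rule 3 but the environment (between a vowel and a following unstressed vowel) is not met → [t].
/o/ stays [o].
/d/ (word-final): immediately after a vowel, so rule 1 applies → [ð].

[juwduˈkoɣtoð]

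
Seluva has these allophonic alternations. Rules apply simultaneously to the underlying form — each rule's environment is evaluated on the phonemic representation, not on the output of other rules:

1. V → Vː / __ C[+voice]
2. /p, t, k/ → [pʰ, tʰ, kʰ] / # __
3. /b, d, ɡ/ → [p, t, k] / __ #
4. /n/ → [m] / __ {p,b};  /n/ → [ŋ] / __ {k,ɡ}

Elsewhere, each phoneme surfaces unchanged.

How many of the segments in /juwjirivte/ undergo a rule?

Segments that undergo a rule: /u/ → [uː] (rule 1); /i/ → [iː] (rule 1); /i/ → [iː] (rule 1).
All other segments surface unchanged.

3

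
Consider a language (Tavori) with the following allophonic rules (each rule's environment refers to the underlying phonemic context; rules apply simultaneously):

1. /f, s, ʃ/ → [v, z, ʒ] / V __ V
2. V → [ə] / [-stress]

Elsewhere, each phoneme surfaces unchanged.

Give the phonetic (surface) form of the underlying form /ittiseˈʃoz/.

[əttəzəˈʒoz]

/i/ (word-initial) occurs in an unstressed syllable → [ə] by rule 2.
/t/ stays [t].
/t/ (between /t/ and /i/) is unaffected → [t].
/i/ (between /t/ and /s/) occurs in an unstressed syllable → [ə] by rule 2.
/s/ (between /i/ and /e/): between two vowels, so rule 1 applies → [z].
/e/ (between /s/ and /ʃ/): in an unstressed syllable, so rule 2 applies → [ə].
/ʃ/ (between /e/ and /o/) occurs between two vowels → [ʒ] by rule 1.
/o/ (between /ʃ/ and /z/) is in the target of rule 2 but the environment (in an unstressed syllable) is not met → [o].
/z/ — not in any rule's target class → [z].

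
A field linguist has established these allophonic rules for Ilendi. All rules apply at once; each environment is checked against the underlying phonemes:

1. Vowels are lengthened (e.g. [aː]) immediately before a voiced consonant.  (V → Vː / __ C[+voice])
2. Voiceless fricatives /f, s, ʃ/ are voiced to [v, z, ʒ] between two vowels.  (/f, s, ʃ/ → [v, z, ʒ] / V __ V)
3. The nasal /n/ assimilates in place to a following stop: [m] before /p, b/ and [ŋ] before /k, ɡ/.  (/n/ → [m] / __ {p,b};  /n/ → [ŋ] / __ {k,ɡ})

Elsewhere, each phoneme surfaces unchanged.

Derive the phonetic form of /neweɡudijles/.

[neːweːɡuːdiːjles]

/n/ (word-initial) fails the environment for rule 3, so it stays [n].
/e/ meets the environment for rule 1 (before a voiced consonant) → [eː].
/e/ — between /w/ and /ɡ/, before a voiced consonant — surfaces as [eː] (rule 1).
/u/ meets the environment for rule 1 (before a voiced consonant) → [uː].
/i/ (between /d/ and /j/): before a voiced consonant, so rule 1 applies → [iː].
/e/ — between /l/ and /s/; rule 1 does not apply here → [e].
/s/ — word-final; rule 2 does not apply here → [s].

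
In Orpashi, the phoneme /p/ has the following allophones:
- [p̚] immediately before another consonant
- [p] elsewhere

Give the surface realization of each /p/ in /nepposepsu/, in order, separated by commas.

[p̚], [p], [p̚]

Occurrence 1 (position 3): immediately before another consonant → [p̚].
Occurrence 2 (position 4): no conditioning environment matches → elsewhere allophone [p].
Occurrence 3 (position 8): immediately before another consonant → [p̚].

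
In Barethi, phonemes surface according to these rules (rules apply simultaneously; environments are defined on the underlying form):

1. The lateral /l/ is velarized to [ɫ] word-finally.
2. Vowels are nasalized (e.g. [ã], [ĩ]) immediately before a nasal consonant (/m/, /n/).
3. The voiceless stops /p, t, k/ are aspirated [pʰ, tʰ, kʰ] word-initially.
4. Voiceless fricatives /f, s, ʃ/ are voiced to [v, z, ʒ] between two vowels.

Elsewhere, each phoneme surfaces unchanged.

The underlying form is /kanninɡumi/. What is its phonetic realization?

[kʰãnnĩnɡũmi]

/k/ — word-initial, word-initially — surfaces as [kʰ] (rule 3).
/a/ — between /k/ and /n/, before a nasal consonant — surfaces as [ã] (rule 2).
/i/ (between /n/ and /n/): before a nasal consonant, so rule 2 applies → [ĩ].
/u/ — between /ɡ/ and /m/, before a nasal consonant — surfaces as [ũ] (rule 2).
/i/ (word-final) is in the target of rule 2 but the environment (before a nasal consonant) is not met → [i].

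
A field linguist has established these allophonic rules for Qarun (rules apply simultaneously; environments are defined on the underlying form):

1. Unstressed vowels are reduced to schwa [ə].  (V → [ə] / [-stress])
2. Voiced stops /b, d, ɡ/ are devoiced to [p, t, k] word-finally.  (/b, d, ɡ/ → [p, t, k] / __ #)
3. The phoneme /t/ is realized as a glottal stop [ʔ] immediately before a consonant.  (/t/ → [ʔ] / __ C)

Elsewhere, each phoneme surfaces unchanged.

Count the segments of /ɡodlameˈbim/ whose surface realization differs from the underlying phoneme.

3

Segments that undergo a rule: /o/ → [ə] (rule 1); /a/ → [ə] (rule 1); /e/ → [ə] (rule 1).
All other segments surface unchanged.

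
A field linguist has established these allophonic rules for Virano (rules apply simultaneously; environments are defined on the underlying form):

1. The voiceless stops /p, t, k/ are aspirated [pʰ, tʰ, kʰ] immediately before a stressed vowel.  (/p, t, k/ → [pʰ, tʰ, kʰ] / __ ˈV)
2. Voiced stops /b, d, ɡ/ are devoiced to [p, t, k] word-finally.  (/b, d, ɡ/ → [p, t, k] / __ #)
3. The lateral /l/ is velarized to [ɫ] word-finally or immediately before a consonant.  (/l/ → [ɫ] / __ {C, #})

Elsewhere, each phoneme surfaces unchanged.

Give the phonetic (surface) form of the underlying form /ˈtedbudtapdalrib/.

[ˈtʰedbudtapdaɫrip]

/t/ meets the environment for rule 1 (immediately before a stressed vowel) → [tʰ].
/e/ (between /t/ and /d/): no rule targets it → [e].
/d/ (between /e/ and /b/): rule 2 targets it, but not word-finally → unchanged [d].
/b/ (between /d/ and /u/): rule 2 targets it, but not word-finally → unchanged [b].
/u/ stays [u].
/d/ (between /u/ and /t/) fails the environment for rule 2, so it stays [d].
/t/ (between /d/ and /a/) is in the target of rule 1 but the environment (immediately before a stressed vowel) is not met → [t].
/a/ — not in any rule's target class → [a].
/p/ (between /a/ and /d/): rule 1 targets it, but not immediately before a stressed vowel → unchanged [p].
/d/ (between /p/ and /a/): rule 2 targets it, but not word-finally → unchanged [d].
/a/ — not in any rule's target class → [a].
/l/ (between /a/ and /r/): word-finally or immediately before a consonant, so rule 3 applies → [ɫ].
/r/ — not in any rule's target class → [r].
/i/ (between /r/ and /b/): no rule targets it → [i].
/b/ (word-final) occurs word-finally → [p] by rule 2.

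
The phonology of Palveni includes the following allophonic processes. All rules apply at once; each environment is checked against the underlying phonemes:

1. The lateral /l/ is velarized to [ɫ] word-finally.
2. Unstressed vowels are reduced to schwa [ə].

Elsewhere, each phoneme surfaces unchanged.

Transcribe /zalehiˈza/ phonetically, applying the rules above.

[zələhəˈza]

/a/ meets the environment for rule 2 (in an unstressed syllable) → [ə].
/l/ (between /a/ and /e/) fails the environment for rule 1, so it stays [l].
/e/ (between /l/ and /h/) occurs in an unstressed syllable → [ə] by rule 2.
/i/ meets the environment for rule 2 (in an unstressed syllable) → [ə].
/a/ (word-final): rule 2 targets it, but not in an unstressed syllable → unchanged [a].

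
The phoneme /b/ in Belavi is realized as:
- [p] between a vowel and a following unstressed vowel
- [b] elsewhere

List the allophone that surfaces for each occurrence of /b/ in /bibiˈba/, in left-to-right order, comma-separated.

[b], [p], [b]

Occurrence 1 (position 1): no conditioning environment matches → elsewhere allophone [b].
Occurrence 2 (position 3): between a vowel and a following unstressed vowel → [p].
Occurrence 3 (position 5): no conditioning environment matches → elsewhere allophone [b].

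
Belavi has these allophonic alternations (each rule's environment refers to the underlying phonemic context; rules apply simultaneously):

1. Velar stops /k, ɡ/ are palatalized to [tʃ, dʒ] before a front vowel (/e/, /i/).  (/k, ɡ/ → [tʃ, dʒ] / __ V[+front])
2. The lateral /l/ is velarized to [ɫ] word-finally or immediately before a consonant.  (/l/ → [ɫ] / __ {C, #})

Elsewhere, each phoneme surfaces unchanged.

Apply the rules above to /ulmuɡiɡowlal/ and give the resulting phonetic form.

[uɫmudʒiɡowlaɫ]

/u/ — not in any rule's target class → [u].
/l/ (between /u/ and /m/) occurs word-finally or immediately before a consonant → [ɫ] by rule 2.
/m/ — not in any rule's target class → [m].
/u/ stays [u].
/ɡ/ (between /u/ and /i/): before a front vowel, so rule 1 applies → [dʒ].
/i/ (between /ɡ/ and /ɡ/) is unaffected → [i].
/ɡ/ (between /i/ and /o/) is in the target of rule 1 but the environment (before a front vowel) is not met → [ɡ].
/o/ (between /ɡ/ and /w/) is unaffected → [o].
/w/ (between /o/ and /l/) is unaffected → [w].
/l/ (between /w/ and /a/) is in the target of rule 2 but the environment (word-finally or immediately before a consonant) is not met → [l].
/a/ — not in any rule's target class → [a].
/l/ meets the environment for rule 2 (word-finally or immediately before a consonant) → [ɫ].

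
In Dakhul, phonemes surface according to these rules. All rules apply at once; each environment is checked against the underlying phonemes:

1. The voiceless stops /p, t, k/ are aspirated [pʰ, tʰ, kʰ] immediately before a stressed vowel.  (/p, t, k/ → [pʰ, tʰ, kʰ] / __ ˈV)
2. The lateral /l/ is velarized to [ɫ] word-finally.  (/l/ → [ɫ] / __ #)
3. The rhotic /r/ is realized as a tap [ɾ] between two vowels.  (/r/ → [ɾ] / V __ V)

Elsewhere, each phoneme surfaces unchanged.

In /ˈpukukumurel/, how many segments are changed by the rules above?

Segments that undergo a rule: /p/ → [pʰ] (rule 1); /r/ → [ɾ] (rule 3); /l/ → [ɫ] (rule 2).
All other segments surface unchanged.

3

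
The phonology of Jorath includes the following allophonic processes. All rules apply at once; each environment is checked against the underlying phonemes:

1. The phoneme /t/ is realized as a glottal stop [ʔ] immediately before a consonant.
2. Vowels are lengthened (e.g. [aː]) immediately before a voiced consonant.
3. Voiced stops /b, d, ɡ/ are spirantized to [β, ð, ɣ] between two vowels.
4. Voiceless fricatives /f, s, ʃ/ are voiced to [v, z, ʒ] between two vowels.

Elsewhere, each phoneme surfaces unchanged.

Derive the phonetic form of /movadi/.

[moːvaːði]

/m/ — not in any rule's target class → [m].
/o/ (between /m/ and /v/): before a voiced consonant, so rule 2 applies → [oː].
/v/ (between /o/ and /a/): no rule targets it → [v].
/a/ meets the environment for rule 2 (before a voiced consonant) → [aː].
/d/ (between /a/ and /i/) occurs between two vowels → [ð] by rule 3.
/i/ (word-final): rule 2 targets it, but not before a voiced consonant → unchanged [i].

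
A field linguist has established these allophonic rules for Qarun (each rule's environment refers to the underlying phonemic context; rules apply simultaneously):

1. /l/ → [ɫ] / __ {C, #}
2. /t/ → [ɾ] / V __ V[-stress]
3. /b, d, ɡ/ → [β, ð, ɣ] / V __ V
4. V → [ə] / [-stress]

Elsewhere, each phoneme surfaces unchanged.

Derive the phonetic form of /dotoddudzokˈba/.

[dəɾəddədzəkˈba]

/d/ (word-initial) fails the environment for rule 3, so it stays [d].
/o/ (between /d/ and /t/): in an unstressed syllable, so rule 4 applies → [ə].
/t/ (between /o/ and /o/) occurs between a vowel and a following unstressed vowel → [ɾ] by rule 2.
Rule 4 applies to /o/ (between /t/ and /d/: in an unstressed syllable) → [ə].
/d/ (between /o/ and /d/): rule 3 targets it, but not between two vowels → unchanged [d].
/d/ — between /d/ and /u/; rule 3 does not apply here → [d].
/u/ (between /d/ and /d/) occurs in an unstressed syllable → [ə] by rule 4.
/d/ (between /u/ and /z/): rule 3 targets it, but not between two vowels → unchanged [d].
/o/ (between /z/ and /k/): in an unstressed syllable, so rule 4 applies → [ə].
/b/ (between /k/ and /a/): rule 3 targets it, but not between two vowels → unchanged [b].
/a/ (word-final): rule 4 targets it, but not in an unstressed syllable → unchanged [a].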